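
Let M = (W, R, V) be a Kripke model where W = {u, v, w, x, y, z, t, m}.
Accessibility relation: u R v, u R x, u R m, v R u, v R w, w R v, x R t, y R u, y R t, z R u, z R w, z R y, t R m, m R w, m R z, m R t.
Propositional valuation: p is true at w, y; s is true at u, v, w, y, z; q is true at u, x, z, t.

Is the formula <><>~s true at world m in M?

Yes

At m: <><>~s requires <>~s at some successor in {w, z, t}.
  <>~s holds at t, so <><>~s is true at m.
    At t: <>~s requires ~s at some successor in {m}.
      ~s holds at m, so <>~s is true at t.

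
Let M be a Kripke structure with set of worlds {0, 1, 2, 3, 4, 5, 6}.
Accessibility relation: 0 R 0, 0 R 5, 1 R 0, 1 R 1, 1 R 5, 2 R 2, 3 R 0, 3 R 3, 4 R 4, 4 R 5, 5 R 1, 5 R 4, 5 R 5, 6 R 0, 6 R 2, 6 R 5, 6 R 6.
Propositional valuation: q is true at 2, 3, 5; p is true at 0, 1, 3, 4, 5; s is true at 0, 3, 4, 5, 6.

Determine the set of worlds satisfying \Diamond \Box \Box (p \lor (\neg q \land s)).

Let φ = \Diamond \Box \Box (p \lor (\neg q \land s)). Evaluate φ at each world:
  0 (successors {0, 5}): φ is true.
  1 (successors {0, 1, 5}): φ is true.
  2 (successors {2}): φ is false.
  3 (successors {0, 3}): φ is true.
  4 (successors {4, 5}): φ is true.
  5 (successors {1, 4, 5}): φ is true.
  6 (successors {0, 2, 5, 6}): φ is true.
For instance, at 5:
  At 5: \Diamond \Box \Box (p \lor (\neg q \land s)) requires \Box \Box (p \lor (\neg q \land s)) at some successor in {1, 4, 5}.
    \Box \Box (p \lor (\neg q \land s)) holds at 1, so \Diamond \Box \Box (p \lor (\neg q \land s)) is true at 5.
      At 1: \Box \Box (p \lor (\neg q \land s)) requires \Box (p \lor (\neg q \land s)) at every successor {0, 1, 5}.
        At 0: \Box (p \lor (\neg q \land s)) is true.
        At 1: \Box (p \lor (\neg q \land s)) is true.
        At 5: \Box (p \lor (\neg q \land s)) is true.
      So \Box \Box (p \lor (\neg q \land s)) is true at 1.
Satisfying worlds: {0, 1, 3, 4, 5, 6}

0, 1, 3, 4, 5, 6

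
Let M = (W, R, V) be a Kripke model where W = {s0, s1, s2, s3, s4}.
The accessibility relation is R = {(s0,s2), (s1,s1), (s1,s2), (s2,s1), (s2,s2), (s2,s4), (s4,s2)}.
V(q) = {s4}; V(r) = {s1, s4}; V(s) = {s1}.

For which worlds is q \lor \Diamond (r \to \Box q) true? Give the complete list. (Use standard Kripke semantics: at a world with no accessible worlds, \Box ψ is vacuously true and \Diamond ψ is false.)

s0, s1, s2, s4

Let φ = q \lor \Diamond (r \to \Box q). Evaluate φ at each world:
  s0 (successors {s2}): φ is true.
  s1 (successors {s1, s2}): φ is true.
  s2 (successors {s1, s2, s4}): φ is true.
  s3 (successors ∅): φ is false.
  s4 (successors {s2}): φ is true.
For instance, at s0:
  At s0: q is false, \Diamond (r \to \Box q) is true, so q \lor \Diamond (r \to \Box q) is true.
    At s0: \Diamond (r \to \Box q) requires r \to \Box q at some successor in {s2}.
      r \to \Box q holds at s2, so \Diamond (r \to \Box q) is true at s0.
Satisfying worlds: {s0, s1, s2, s4}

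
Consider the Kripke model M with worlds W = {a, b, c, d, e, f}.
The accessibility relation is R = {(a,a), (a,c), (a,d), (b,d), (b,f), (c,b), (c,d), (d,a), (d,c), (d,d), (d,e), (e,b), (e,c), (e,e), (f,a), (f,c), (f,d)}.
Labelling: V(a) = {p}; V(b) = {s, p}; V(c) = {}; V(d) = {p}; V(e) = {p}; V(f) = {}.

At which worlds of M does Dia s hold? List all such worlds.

Let φ = Dia s. Evaluate φ at each world:
  a (successors {a, c, d}): φ is false.
  b (successors {d, f}): φ is false.
  c (successors {b, d}): φ is true.
  d (successors {a, c, d, e}): φ is false.
  e (successors {b, c, e}): φ is true.
  f (successors {a, c, d}): φ is false.
For instance, at e:
  At e: Dia s requires s at some successor in {b, c, e}.
    s holds at b, so Dia s is true at e.
Satisfying worlds: {c, e}

c, e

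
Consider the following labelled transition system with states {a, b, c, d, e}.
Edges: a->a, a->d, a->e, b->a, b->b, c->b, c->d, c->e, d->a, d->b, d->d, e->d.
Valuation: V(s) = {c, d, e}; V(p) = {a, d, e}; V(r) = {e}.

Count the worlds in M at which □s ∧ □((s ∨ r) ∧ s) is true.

1

Let φ = □s ∧ □((s ∨ r) ∧ s). Evaluate φ at each world:
  a (successors {a, d, e}): φ is false.
  b (successors {a, b}): φ is false.
  c (successors {b, d, e}): φ is false.
  d (successors {a, b, d}): φ is false.
  e (successors {d}): φ is true.
For instance, at b:
  At b: □s is false, □((s ∨ r) ∧ s) is false, so □s ∧ □((s ∨ r) ∧ s) is false.
    At b: □s requires s at every successor {a, b}.
      s fails at a, so □s is false at b.
    At b: □((s ∨ r) ∧ s) requires (s ∨ r) ∧ s at every successor {a, b}.
      (s ∨ r) ∧ s fails at a, so □((s ∨ r) ∧ s) is false at b.
Satisfying worlds: {e}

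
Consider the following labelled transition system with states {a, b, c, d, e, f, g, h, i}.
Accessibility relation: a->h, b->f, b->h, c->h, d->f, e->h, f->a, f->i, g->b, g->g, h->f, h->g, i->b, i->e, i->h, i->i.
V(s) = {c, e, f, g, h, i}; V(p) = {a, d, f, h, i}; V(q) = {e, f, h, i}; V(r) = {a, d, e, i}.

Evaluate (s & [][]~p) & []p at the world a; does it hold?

No

At a: s & [][]~p is false, []p is true, so (s & [][]~p) & []p is false.
  At a: s is false, [][]~p is false, so s & [][]~p is false.
    At a: [][]~p requires []~p at every successor {h}.
      []~p fails at h, so [][]~p is false at a.
  At a: []p requires p at every successor {h}.
    At h: p is true.
  So []p is true at a.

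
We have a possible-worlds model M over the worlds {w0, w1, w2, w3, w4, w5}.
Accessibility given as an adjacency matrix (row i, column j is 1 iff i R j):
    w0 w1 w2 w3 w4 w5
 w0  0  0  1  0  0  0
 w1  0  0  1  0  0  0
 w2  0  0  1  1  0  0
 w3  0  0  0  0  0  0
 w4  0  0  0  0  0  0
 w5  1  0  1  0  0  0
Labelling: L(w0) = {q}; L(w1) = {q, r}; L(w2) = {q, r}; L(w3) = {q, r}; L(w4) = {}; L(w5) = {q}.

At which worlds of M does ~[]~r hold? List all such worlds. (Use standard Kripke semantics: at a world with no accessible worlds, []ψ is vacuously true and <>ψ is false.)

w0, w1, w2, w5

Let φ = ~[]~r. Evaluate φ at each world:
  w0 (successors {w2}): φ is true.
  w1 (successors {w2}): φ is true.
  w2 (successors {w2, w3}): φ is true.
  w3 (successors ∅): φ is false.
  w4 (successors ∅): φ is false.
  w5 (successors {w0, w2}): φ is true.
For instance, at w1:
  At w1: []~r is false, so ~[]~r is true.
    At w1: []~r requires ~r at every successor {w2}.
      ~r fails at w2, so []~r is false at w1.
Satisfying worlds: {w0, w1, w2, w5}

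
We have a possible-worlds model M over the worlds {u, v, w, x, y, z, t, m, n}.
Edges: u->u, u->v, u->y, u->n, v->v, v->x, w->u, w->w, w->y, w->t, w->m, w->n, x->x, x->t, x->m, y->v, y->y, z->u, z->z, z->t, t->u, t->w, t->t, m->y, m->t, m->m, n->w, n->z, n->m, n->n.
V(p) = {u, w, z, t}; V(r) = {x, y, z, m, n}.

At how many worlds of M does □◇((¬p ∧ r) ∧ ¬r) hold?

Recall that □ψ holds at a world iff ψ holds at every accessible world, and ◇ψ holds iff ψ holds at some accessible world.
Let φ = □◇((¬p ∧ r) ∧ ¬r). Evaluate φ at each world:
  u (successors {u, v, y, n}): φ is false.
  v (successors {v, x}): φ is false.
  w (successors {u, w, y, t, m, n}): φ is false.
  x (successors {x, t, m}): φ is false.
  y (successors {v, y}): φ is false.
  z (successors {u, z, t}): φ is false.
  t (successors {u, w, t}): φ is false.
  m (successors {y, t, m}): φ is false.
  n (successors {w, z, m, n}): φ is false.
For instance, at z:
  At z: □◇((¬p ∧ r) ∧ ¬r) requires ◇((¬p ∧ r) ∧ ¬r) at every successor {u, z, t}.
    ◇((¬p ∧ r) ∧ ¬r) fails at u, so □◇((¬p ∧ r) ∧ ¬r) is false at z.
      At u: ◇((¬p ∧ r) ∧ ¬r) requires (¬p ∧ r) ∧ ¬r at some successor in {u, v, y, n}.
        At u: (¬p ∧ r) ∧ ¬r is false.
        At v: (¬p ∧ r) ∧ ¬r is false.
        At y: (¬p ∧ r) ∧ ¬r is false.
        At n: (¬p ∧ r) ∧ ¬r is false.
      So ◇((¬p ∧ r) ∧ ¬r) is false at u.
Satisfying worlds: none.

0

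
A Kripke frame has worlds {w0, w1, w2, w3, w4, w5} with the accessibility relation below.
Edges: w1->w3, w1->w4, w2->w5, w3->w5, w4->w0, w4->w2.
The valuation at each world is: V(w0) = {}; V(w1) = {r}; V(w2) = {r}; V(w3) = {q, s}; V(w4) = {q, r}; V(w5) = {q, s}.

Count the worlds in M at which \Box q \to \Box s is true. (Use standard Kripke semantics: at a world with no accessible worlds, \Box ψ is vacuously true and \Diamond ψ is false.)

5

Recall that \Box ψ holds at a world iff ψ holds at every accessible world, and \Diamond ψ holds iff ψ holds at some accessible world.
Let φ = \Box q \to \Box s. Evaluate φ at each world:
  w0 (successors ∅): φ is true.
  w1 (successors {w3, w4}): φ is false.
  w2 (successors {w5}): φ is true.
  w3 (successors {w5}): φ is true.
  w4 (successors {w0, w2}): φ is true.
  w5 (successors ∅): φ is true.
For instance, at w1:
  At w1: \Box q is true, \Box s is false, so \Box q \to \Box s is false.
    At w1: \Box q requires q at every successor {w3, w4}.
      At w3: q is true.
      At w4: q is true.
    So \Box q is true at w1.
    At w1: \Box s requires s at every successor {w3, w4}.
      s fails at w4, so \Box s is false at w1.
Satisfying worlds: {w0, w2, w3, w4, w5}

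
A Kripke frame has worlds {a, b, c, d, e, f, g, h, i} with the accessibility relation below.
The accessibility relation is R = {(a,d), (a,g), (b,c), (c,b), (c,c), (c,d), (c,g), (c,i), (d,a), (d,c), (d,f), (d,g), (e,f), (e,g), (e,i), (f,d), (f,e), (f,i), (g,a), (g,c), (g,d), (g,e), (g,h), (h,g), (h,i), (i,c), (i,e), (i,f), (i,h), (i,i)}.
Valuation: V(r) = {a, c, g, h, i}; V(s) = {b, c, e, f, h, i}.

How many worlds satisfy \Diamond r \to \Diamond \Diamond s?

9

Let φ = \Diamond r \to \Diamond \Diamond s. Evaluate φ at each world:
  a (successors {d, g}): φ is true.
  b (successors {c}): φ is true.
  c (successors {b, c, d, g, i}): φ is true.
  d (successors {a, c, f, g}): φ is true.
  e (successors {f, g, i}): φ is true.
  f (successors {d, e, i}): φ is true.
  g (successors {a, c, d, e, h}): φ is true.
  h (successors {g, i}): φ is true.
  i (successors {c, e, f, h, i}): φ is true.
For instance, at e:
  At e: \Diamond r is true, \Diamond \Diamond s is true, so \Diamond r \to \Diamond \Diamond s is true.
    At e: \Diamond r requires r at some successor in {f, g, i}.
      r holds at g, so \Diamond r is true at e.
    At e: \Diamond \Diamond s requires \Diamond s at some successor in {f, g, i}.
      \Diamond s holds at f, so \Diamond \Diamond s is true at e.
Satisfying worlds: {a, b, c, d, e, f, g, h, i}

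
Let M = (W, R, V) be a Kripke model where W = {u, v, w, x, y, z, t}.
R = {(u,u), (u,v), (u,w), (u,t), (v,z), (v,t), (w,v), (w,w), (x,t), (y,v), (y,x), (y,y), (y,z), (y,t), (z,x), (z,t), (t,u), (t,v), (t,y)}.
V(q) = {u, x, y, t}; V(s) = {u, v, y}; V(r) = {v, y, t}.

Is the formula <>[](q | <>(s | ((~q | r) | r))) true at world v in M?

Yes

At v: <>[](q | <>(s | ((~q | r) | r))) requires [](q | <>(s | ((~q | r) | r))) at some successor in {z, t}.
  [](q | <>(s | ((~q | r) | r))) holds at z, so <>[](q | <>(s | ((~q | r) | r))) is true at v.
    At z: [](q | <>(s | ((~q | r) | r))) requires q | <>(s | ((~q | r) | r)) at every successor {x, t}.
      At x: q | <>(s | ((~q | r) | r)) is true.
      At t: q | <>(s | ((~q | r) | r)) is true.
    So [](q | <>(s | ((~q | r) | r))) is true at z.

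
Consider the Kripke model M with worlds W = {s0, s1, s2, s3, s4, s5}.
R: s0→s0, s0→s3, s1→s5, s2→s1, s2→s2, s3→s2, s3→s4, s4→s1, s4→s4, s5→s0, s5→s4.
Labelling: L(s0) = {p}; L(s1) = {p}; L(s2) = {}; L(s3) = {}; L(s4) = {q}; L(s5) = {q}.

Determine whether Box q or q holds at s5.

At s5: Box q is false, q is true, so Box q or q is true.
  At s5: Box q requires q at every successor {s0, s4}.
    q fails at s0, so Box q is false at s5.

Yes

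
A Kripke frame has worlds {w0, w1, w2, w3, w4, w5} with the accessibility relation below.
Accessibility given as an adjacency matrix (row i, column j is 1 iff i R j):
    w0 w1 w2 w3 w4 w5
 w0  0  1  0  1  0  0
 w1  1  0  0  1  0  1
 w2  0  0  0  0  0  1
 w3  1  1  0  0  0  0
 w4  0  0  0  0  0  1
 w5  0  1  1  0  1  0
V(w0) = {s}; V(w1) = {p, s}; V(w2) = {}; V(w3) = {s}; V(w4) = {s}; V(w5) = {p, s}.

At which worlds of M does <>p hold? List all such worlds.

Recall that <>ψ holds at a world iff ψ holds at some accessible world.
Let φ = <>p. Evaluate φ at each world:
  w0 (successors {w1, w3}): φ is true.
  w1 (successors {w0, w3, w5}): φ is true.
  w2 (successors {w5}): φ is true.
  w3 (successors {w0, w1}): φ is true.
  w4 (successors {w5}): φ is true.
  w5 (successors {w1, w2, w4}): φ is true.
For instance, at w5:
  At w5: <>p requires p at some successor in {w1, w2, w4}.
    p holds at w1, so <>p is true at w5.
Satisfying worlds: {w0, w1, w2, w3, w4, w5}

w0, w1, w2, w3, w4, w5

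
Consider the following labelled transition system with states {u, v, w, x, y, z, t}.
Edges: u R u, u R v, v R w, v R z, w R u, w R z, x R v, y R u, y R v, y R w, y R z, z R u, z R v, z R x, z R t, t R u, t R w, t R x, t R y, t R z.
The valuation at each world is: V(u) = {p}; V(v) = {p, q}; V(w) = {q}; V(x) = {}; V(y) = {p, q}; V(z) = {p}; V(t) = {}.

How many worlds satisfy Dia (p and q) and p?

Let φ = Dia (p and q) and p. Evaluate φ at each world:
  u (successors {u, v}): φ is true.
  v (successors {w, z}): φ is false.
  w (successors {u, z}): φ is false.
  x (successors {v}): φ is false.
  y (successors {u, v, w, z}): φ is true.
  z (successors {u, v, x, t}): φ is true.
  t (successors {u, w, x, y, z}): φ is false.
For instance, at w:
  At w: Dia (p and q) is false, p is false, so Dia (p and q) and p is false.
    At w: Dia (p and q) requires p and q at some successor in {u, z}.
      At u: p and q is false.
      At z: p and q is false.
    So Dia (p and q) is false at w.
Satisfying worlds: {u, y, z}

3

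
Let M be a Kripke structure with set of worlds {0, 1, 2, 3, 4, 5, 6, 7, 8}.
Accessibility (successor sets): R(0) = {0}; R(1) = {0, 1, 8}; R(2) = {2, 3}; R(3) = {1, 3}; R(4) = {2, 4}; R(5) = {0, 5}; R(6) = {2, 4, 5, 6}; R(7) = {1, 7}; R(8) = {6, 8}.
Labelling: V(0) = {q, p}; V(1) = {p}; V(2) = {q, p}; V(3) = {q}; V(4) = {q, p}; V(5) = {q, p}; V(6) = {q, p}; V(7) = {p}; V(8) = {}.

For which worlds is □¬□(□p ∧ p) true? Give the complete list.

2, 3, 4, 7, 8

Recall that □ψ holds at a world iff ψ holds at every accessible world, and ◇ψ holds iff ψ holds at some accessible world.
Let φ = □¬□(□p ∧ p). Evaluate φ at each world:
  0 (successors {0}): φ is false.
  1 (successors {0, 1, 8}): φ is false.
  2 (successors {2, 3}): φ is true.
  3 (successors {1, 3}): φ is true.
  4 (successors {2, 4}): φ is true.
  5 (successors {0, 5}): φ is false.
  6 (successors {2, 4, 5, 6}): φ is false.
  7 (successors {1, 7}): φ is true.
  8 (successors {6, 8}): φ is true.
For instance, at 4:
  At 4: □¬□(□p ∧ p) requires ¬□(□p ∧ p) at every successor {2, 4}.
      At 2: □(□p ∧ p) is false, so ¬□(□p ∧ p) is true.
      At 4: □(□p ∧ p) is false, so ¬□(□p ∧ p) is true.
  So □¬□(□p ∧ p) is true at 4.
Satisfying worlds: {2, 3, 4, 7, 8}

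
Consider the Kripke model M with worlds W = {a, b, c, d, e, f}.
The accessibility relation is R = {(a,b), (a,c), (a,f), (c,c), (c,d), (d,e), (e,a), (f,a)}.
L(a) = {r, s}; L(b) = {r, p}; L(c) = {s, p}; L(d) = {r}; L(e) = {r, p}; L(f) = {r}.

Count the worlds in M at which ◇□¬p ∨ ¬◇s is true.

3

Let φ = ◇□¬p ∨ ¬◇s. Evaluate φ at each world:
  a (successors {b, c, f}): φ is true.
  b (successors ∅): φ is true.
  c (successors {c, d}): φ is false.
  d (successors {e}): φ is true.
  e (successors {a}): φ is false.
  f (successors {a}): φ is false.
For instance, at e:
  At e: ◇□¬p is false, ¬◇s is false, so ◇□¬p ∨ ¬◇s is false.
    At e: ◇□¬p requires □¬p at some successor in {a}.
      At a: □¬p is false.
    So ◇□¬p is false at e.
    At e: ◇s is true, so ¬◇s is false.
      At e: ◇s requires s at some successor in {a}.
        s holds at a, so ◇s is true at e.
Satisfying worlds: {a, b, d}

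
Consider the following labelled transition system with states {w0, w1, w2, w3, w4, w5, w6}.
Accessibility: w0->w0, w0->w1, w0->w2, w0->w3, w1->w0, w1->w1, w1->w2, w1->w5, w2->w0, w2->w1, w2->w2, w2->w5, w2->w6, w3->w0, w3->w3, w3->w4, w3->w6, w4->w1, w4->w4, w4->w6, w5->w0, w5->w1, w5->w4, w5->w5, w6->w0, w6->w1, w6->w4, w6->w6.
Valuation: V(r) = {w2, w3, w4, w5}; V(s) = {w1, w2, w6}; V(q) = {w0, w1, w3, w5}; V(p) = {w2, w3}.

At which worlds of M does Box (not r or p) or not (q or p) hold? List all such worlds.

w0, w4, w6

Let φ = Box (not r or p) or not (q or p). Evaluate φ at each world:
  w0 (successors {w0, w1, w2, w3}): φ is true.
  w1 (successors {w0, w1, w2, w5}): φ is false.
  w2 (successors {w0, w1, w2, w5, w6}): φ is false.
  w3 (successors {w0, w3, w4, w6}): φ is false.
  w4 (successors {w1, w4, w6}): φ is true.
  w5 (successors {w0, w1, w4, w5}): φ is false.
  w6 (successors {w0, w1, w4, w6}): φ is true.
For instance, at w0:
  At w0: Box (not r or p) is true, not (q or p) is false, so Box (not r or p) or not (q or p) is true.
    At w0: Box (not r or p) requires not r or p at every successor {w0, w1, w2, w3}.
      At w0: not r or p is true.
      At w1: not r or p is true.
      At w2: not r or p is true.
      At w3: not r or p is true.
    So Box (not r or p) is true at w0.
Satisfying worlds: {w0, w4, w6}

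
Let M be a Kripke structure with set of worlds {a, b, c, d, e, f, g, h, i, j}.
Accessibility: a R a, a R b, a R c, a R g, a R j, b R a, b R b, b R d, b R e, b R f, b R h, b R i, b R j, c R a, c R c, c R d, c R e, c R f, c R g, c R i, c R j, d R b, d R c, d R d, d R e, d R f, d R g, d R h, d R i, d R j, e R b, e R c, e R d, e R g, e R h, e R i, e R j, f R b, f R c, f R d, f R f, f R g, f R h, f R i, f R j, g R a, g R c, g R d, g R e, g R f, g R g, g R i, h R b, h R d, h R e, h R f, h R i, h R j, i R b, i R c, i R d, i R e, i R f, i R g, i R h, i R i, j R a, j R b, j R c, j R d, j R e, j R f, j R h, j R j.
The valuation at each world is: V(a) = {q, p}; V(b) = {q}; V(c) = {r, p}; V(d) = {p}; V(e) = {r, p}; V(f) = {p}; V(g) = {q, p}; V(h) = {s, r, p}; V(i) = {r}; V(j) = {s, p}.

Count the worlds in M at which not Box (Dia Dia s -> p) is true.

Let φ = not Box (Dia Dia s -> p). Evaluate φ at each world:
  a (successors {a, b, c, g, j}): φ is true.
  b (successors {a, b, d, e, f, h, i, j}): φ is true.
  c (successors {a, c, d, e, f, g, i, j}): φ is true.
  d (successors {b, c, d, e, f, g, h, i, j}): φ is true.
  e (successors {b, c, d, g, h, i, j}): φ is true.
  f (successors {b, c, d, f, g, h, i, j}): φ is true.
  g (successors {a, c, d, e, f, g, i}): φ is true.
  h (successors {b, d, e, f, i, j}): φ is true.
  i (successors {b, c, d, e, f, g, h, i}): φ is true.
  j (successors {a, b, c, d, e, f, h, j}): φ is true.
For instance, at h:
  At h: Box (Dia Dia s -> p) is false, so not Box (Dia Dia s -> p) is true.
    At h: Box (Dia Dia s -> p) requires Dia Dia s -> p at every successor {b, d, e, f, i, j}.
      Dia Dia s -> p fails at b, so Box (Dia Dia s -> p) is false at h.
Satisfying worlds: {a, b, c, d, e, f, g, h, i, j}

10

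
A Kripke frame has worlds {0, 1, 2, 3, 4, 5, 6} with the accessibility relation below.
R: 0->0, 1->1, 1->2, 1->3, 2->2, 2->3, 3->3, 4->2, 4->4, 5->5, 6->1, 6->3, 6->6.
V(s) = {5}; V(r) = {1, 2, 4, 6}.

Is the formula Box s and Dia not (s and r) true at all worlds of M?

No

Recall that Box ψ holds at a world iff ψ holds at every accessible world, and Dia ψ holds iff ψ holds at some accessible world.
Let φ = Box s and Dia not (s and r). Evaluate φ at each world:
  0 (successors {0}): φ is false.
  1 (successors {1, 2, 3}): φ is false.
  2 (successors {2, 3}): φ is false.
  3 (successors {3}): φ is false.
  4 (successors {2, 4}): φ is false.
  5 (successors {5}): φ is true.
  6 (successors {1, 3, 6}): φ is false.
Detail at 0 (counterexample):
  At 0: Box s is false, Dia not (s and r) is true, so Box s and Dia not (s and r) is false.
    At 0: Box s requires s at every successor {0}.
      s fails at 0, so Box s is false at 0.
    At 0: Dia not (s and r) requires not (s and r) at some successor in {0}.
      not (s and r) holds at 0, so Dia not (s and r) is true at 0.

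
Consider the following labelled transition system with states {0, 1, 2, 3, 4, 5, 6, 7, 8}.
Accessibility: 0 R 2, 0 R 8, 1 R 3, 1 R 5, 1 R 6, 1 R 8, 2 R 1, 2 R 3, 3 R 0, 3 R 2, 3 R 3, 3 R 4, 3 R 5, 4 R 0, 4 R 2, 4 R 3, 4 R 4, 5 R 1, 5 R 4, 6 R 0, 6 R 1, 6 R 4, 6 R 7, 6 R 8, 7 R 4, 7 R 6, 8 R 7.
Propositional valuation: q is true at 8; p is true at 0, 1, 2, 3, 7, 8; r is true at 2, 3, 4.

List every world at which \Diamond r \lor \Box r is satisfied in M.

Let φ = \Diamond r \lor \Box r. Evaluate φ at each world:
  0 (successors {2, 8}): φ is true.
  1 (successors {3, 5, 6, 8}): φ is true.
  2 (successors {1, 3}): φ is true.
  3 (successors {0, 2, 3, 4, 5}): φ is true.
  4 (successors {0, 2, 3, 4}): φ is true.
  5 (successors {1, 4}): φ is true.
  6 (successors {0, 1, 4, 7, 8}): φ is true.
  7 (successors {4, 6}): φ is true.
  8 (successors {7}): φ is false.
For instance, at 5:
  At 5: \Diamond r is true, \Box r is false, so \Diamond r \lor \Box r is true.
    At 5: \Diamond r requires r at some successor in {1, 4}.
      r holds at 4, so \Diamond r is true at 5.
    At 5: \Box r requires r at every successor {1, 4}.
      r fails at 1, so \Box r is false at 5.
Satisfying worlds: {0, 1, 2, 3, 4, 5, 6, 7}

0, 1, 2, 3, 4, 5, 6, 7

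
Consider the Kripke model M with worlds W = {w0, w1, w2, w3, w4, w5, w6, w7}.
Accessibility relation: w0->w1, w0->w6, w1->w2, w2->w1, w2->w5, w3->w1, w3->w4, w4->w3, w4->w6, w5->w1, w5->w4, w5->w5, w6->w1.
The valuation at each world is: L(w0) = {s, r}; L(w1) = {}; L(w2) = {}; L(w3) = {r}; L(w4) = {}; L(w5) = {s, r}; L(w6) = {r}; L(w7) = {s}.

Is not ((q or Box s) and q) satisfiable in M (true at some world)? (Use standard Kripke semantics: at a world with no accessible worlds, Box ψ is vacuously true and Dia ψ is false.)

Yes

Recall that Box ψ holds at a world iff ψ holds at every accessible world, and Dia ψ holds iff ψ holds at some accessible world.
Let φ = not ((q or Box s) and q). Evaluate φ at each world:
  w0 (successors {w1, w6}): φ is true.
  w1 (successors {w2}): φ is true.
  w2 (successors {w1, w5}): φ is true.
  w3 (successors {w1, w4}): φ is true.
  w4 (successors {w3, w6}): φ is true.
  w5 (successors {w1, w4, w5}): φ is true.
  w6 (successors {w1}): φ is true.
  w7 (successors ∅): φ is true.
Detail at w0 (witness):
  At w0: (q or Box s) and q is false, so not ((q or Box s) and q) is true.
    At w0: q or Box s is false, q is false, so (q or Box s) and q is false.
      At w0: q is false, Box s is false, so q or Box s is false.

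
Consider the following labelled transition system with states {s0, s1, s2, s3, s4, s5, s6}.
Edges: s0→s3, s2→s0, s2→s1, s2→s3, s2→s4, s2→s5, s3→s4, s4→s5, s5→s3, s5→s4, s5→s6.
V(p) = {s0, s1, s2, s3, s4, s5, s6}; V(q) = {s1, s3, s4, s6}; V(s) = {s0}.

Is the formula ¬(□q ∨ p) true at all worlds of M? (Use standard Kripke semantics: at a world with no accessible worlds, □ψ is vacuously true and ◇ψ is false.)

Let φ = ¬(□q ∨ p). Evaluate φ at each world:
  s0 (successors {s3}): φ is false.
  s1 (successors ∅): φ is false.
  s2 (successors {s0, s1, s3, s4, s5}): φ is false.
  s3 (successors {s4}): φ is false.
  s4 (successors {s5}): φ is false.
  s5 (successors {s3, s4, s6}): φ is false.
  s6 (successors ∅): φ is false.
Detail at s0 (counterexample):
  At s0: □q ∨ p is true, so ¬(□q ∨ p) is false.
    At s0: □q is true, p is true, so □q ∨ p is true.
      At s0: □q requires q at every successor {s3}.
        At s3: q is true.
      So □q is true at s0.

No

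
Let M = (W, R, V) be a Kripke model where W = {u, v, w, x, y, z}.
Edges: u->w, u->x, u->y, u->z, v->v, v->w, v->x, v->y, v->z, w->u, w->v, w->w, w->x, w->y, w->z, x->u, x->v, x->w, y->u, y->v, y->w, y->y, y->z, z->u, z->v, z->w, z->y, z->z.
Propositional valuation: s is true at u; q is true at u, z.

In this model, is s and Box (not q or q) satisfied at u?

Yes

At u: s is true, Box (not q or q) is true, so s and Box (not q or q) is true.
  At u: Box (not q or q) requires not q or q at every successor {w, x, y, z}.
    At w: not q or q is true.
    At x: not q or q is true.
    At y: not q or q is true.
    At z: not q or q is true.
  So Box (not q or q) is true at u.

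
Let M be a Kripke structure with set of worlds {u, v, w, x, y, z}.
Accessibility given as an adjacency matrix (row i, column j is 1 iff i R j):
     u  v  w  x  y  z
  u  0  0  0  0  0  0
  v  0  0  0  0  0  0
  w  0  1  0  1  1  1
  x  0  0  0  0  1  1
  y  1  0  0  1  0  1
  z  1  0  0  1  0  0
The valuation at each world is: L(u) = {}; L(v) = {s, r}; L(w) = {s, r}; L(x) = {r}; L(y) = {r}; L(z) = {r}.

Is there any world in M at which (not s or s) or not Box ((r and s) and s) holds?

Let φ = (not s or s) or not Box ((r and s) and s). Evaluate φ at each world:
  u (successors ∅): φ is true.
  v (successors ∅): φ is true.
  w (successors {v, x, y, z}): φ is true.
  x (successors {y, z}): φ is true.
  y (successors {u, x, z}): φ is true.
  z (successors {u, x}): φ is true.
Detail at u (witness):
  At u: not s or s is true, not Box ((r and s) and s) is false, so (not s or s) or not Box ((r and s) and s) is true.
    At u: Box ((r and s) and s) is true, so not Box ((r and s) and s) is false.
      At u: no accessible worlds, so Box ((r and s) and s) holds vacuously.

Yes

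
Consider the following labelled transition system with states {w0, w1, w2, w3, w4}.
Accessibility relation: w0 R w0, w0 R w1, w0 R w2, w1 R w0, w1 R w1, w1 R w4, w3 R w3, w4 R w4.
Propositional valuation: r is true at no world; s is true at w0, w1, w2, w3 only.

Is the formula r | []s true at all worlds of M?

No

Let φ = r | []s. Evaluate φ at each world:
  w0 (successors {w0, w1, w2}): φ is true.
  w1 (successors {w0, w1, w4}): φ is false.
  w2 (successors ∅): φ is true.
  w3 (successors {w3}): φ is true.
  w4 (successors {w4}): φ is false.
Detail at w1 (counterexample):
  At w1: r is false, []s is false, so r | []s is false.
    At w1: []s requires s at every successor {w0, w1, w4}.
      s fails at w4, so []s is false at w1.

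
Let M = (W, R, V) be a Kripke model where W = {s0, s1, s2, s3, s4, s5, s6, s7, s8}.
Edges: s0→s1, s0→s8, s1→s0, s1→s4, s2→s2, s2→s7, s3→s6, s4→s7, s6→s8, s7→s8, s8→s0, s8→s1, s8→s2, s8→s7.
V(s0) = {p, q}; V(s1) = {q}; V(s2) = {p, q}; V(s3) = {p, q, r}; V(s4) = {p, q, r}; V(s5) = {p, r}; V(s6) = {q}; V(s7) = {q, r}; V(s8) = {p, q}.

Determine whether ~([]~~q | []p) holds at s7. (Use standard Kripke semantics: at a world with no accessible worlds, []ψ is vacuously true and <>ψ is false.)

At s7: []~~q | []p is true, so ~([]~~q | []p) is false.
  At s7: []~~q is true, []p is true, so []~~q | []p is true.
    At s7: []~~q requires ~~q at every successor {s8}.
      At s8: ~~q is true.
    So []~~q is true at s7.
    At s7: []p requires p at every successor {s8}.
      At s8: p is true.
    So []p is true at s7.

No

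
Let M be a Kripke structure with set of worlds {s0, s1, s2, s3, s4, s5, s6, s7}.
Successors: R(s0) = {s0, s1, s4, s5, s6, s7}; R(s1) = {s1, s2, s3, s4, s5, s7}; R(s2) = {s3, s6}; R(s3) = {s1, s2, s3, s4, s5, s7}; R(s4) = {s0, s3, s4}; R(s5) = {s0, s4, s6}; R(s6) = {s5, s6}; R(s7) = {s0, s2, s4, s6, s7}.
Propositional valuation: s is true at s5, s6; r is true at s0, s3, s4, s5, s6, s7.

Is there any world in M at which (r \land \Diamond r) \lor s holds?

Let φ = (r \land \Diamond r) \lor s. Evaluate φ at each world:
  s0 (successors {s0, s1, s4, s5, s6, s7}): φ is true.
  s1 (successors {s1, s2, s3, s4, s5, s7}): φ is false.
  s2 (successors {s3, s6}): φ is false.
  s3 (successors {s1, s2, s3, s4, s5, s7}): φ is true.
  s4 (successors {s0, s3, s4}): φ is true.
  s5 (successors {s0, s4, s6}): φ is true.
  s6 (successors {s5, s6}): φ is true.
  s7 (successors {s0, s2, s4, s6, s7}): φ is true.
Detail at s0 (witness):
  At s0: r \land \Diamond r is true, s is false, so (r \land \Diamond r) \lor s is true.
    At s0: r is true, \Diamond r is true, so r \land \Diamond r is true.
      At s0: \Diamond r requires r at some successor in {s0, s1, s4, s5, s6, s7}.
        r holds at s0, so \Diamond r is true at s0.

Yes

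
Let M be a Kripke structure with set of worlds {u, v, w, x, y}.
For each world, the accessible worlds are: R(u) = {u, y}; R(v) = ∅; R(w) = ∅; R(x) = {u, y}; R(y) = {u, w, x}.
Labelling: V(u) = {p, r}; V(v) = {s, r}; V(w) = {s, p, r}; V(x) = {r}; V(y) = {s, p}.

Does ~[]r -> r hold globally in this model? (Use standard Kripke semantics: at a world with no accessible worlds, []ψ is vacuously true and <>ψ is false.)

Let φ = ~[]r -> r. Evaluate φ at each world:
  u (successors {u, y}): φ is true.
  v (successors ∅): φ is true.
  w (successors ∅): φ is true.
  x (successors {u, y}): φ is true.
  y (successors {u, w, x}): φ is true.
For instance, at u:
  At u: ~[]r is true, r is true, so ~[]r -> r is true.
    At u: []r is false, so ~[]r is true.
      At u: []r requires r at every successor {u, y}.
        r fails at y, so []r is false at u.

Yes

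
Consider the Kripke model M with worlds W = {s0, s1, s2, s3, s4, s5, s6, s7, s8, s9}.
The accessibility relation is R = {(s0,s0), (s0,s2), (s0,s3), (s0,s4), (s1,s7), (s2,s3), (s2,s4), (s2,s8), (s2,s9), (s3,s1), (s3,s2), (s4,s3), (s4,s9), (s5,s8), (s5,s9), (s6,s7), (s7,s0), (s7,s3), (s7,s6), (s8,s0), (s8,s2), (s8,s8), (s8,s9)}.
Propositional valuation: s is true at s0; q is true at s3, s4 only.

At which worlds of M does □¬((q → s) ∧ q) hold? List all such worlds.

s0, s1, s2, s3, s4, s5, s6, s7, s8, s9

Let φ = □¬((q → s) ∧ q). Evaluate φ at each world:
  s0 (successors {s0, s2, s3, s4}): φ is true.
  s1 (successors {s7}): φ is true.
  s2 (successors {s3, s4, s8, s9}): φ is true.
  s3 (successors {s1, s2}): φ is true.
  s4 (successors {s3, s9}): φ is true.
  s5 (successors {s8, s9}): φ is true.
  s6 (successors {s7}): φ is true.
  s7 (successors {s0, s3, s6}): φ is true.
  s8 (successors {s0, s2, s8, s9}): φ is true.
  s9 (successors ∅): φ is true.
For instance, at s4:
  At s4: □¬((q → s) ∧ q) requires ¬((q → s) ∧ q) at every successor {s3, s9}.
    At s3: ¬((q → s) ∧ q) is true.
    At s9: ¬((q → s) ∧ q) is true.
  So □¬((q → s) ∧ q) is true at s4.
Satisfying worlds: {s0, s1, s2, s3, s4, s5, s6, s7, s8, s9}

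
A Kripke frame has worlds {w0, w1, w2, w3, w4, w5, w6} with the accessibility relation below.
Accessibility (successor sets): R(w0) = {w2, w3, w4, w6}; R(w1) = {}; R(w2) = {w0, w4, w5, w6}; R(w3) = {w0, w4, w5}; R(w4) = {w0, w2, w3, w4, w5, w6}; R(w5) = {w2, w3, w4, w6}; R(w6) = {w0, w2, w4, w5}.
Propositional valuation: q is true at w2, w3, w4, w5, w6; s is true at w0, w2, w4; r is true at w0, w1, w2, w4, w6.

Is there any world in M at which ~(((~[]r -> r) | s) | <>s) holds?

Let φ = ~(((~[]r -> r) | s) | <>s). Evaluate φ at each world:
  w0 (successors {w2, w3, w4, w6}): φ is false.
  w1 (successors ∅): φ is false.
  w2 (successors {w0, w4, w5, w6}): φ is false.
  w3 (successors {w0, w4, w5}): φ is false.
  w4 (successors {w0, w2, w3, w4, w5, w6}): φ is false.
  w5 (successors {w2, w3, w4, w6}): φ is false.
  w6 (successors {w0, w2, w4, w5}): φ is false.
For instance, at w2:
  At w2: ((~[]r -> r) | s) | <>s is true, so ~(((~[]r -> r) | s) | <>s) is false.
    At w2: (~[]r -> r) | s is true, <>s is true, so ((~[]r -> r) | s) | <>s is true.
      At w2: ~[]r -> r is true, s is true, so (~[]r -> r) | s is true.
      At w2: <>s requires s at some successor in {w0, w4, w5, w6}.
        s holds at w0, so <>s is true at w2.

No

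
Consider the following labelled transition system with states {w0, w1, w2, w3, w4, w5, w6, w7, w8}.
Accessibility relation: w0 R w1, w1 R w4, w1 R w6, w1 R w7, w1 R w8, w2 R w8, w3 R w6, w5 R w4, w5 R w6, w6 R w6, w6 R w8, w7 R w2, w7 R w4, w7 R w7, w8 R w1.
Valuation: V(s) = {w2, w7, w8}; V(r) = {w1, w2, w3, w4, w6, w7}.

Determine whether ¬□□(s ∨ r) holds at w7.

No

Recall that □ψ holds at a world iff ψ holds at every accessible world, and ◇ψ holds iff ψ holds at some accessible world.
At w7: □□(s ∨ r) is true, so ¬□□(s ∨ r) is false.
  At w7: □□(s ∨ r) requires □(s ∨ r) at every successor {w2, w4, w7}.
      At w2: □(s ∨ r) requires s ∨ r at every successor {w8}.
        At w8: s ∨ r is true.
      So □(s ∨ r) is true at w2.
      At w4: no accessible worlds, so □(s ∨ r) holds vacuously.
      At w7: □(s ∨ r) requires s ∨ r at every successor {w2, w4, w7}.
        At w2: s ∨ r is true.
        At w4: s ∨ r is true.
        At w7: s ∨ r is true.
      So □(s ∨ r) is true at w7.
  So □□(s ∨ r) is true at w7.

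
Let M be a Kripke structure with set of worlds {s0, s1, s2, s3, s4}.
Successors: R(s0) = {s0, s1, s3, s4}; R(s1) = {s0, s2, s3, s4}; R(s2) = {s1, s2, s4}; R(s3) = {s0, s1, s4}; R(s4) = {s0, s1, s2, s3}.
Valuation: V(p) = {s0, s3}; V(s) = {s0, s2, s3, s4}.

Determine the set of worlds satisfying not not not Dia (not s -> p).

none

Let φ = not not not Dia (not s -> p). Evaluate φ at each world:
  s0 (successors {s0, s1, s3, s4}): φ is false.
  s1 (successors {s0, s2, s3, s4}): φ is false.
  s2 (successors {s1, s2, s4}): φ is false.
  s3 (successors {s0, s1, s4}): φ is false.
  s4 (successors {s0, s1, s2, s3}): φ is false.
For instance, at s2:
  At s2: not not Dia (not s -> p) is true, so not not not Dia (not s -> p) is false.
    At s2: not Dia (not s -> p) is false, so not not Dia (not s -> p) is true.
      At s2: Dia (not s -> p) is true, so not Dia (not s -> p) is false.
Satisfying worlds: none.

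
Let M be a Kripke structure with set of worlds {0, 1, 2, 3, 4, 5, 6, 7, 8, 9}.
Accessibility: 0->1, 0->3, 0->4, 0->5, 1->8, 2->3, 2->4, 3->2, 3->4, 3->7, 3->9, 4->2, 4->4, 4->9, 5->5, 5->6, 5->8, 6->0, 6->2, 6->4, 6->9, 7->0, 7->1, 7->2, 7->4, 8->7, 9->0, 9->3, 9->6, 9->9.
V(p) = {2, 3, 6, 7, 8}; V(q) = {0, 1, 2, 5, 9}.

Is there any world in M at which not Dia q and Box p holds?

Let φ = not Dia q and Box p. Evaluate φ at each world:
  0 (successors {1, 3, 4, 5}): φ is false.
  1 (successors {8}): φ is true.
  2 (successors {3, 4}): φ is false.
  3 (successors {2, 4, 7, 9}): φ is false.
  4 (successors {2, 4, 9}): φ is false.
  5 (successors {5, 6, 8}): φ is false.
  6 (successors {0, 2, 4, 9}): φ is false.
  7 (successors {0, 1, 2, 4}): φ is false.
  8 (successors {7}): φ is true.
  9 (successors {0, 3, 6, 9}): φ is false.
Detail at 1 (witness):
  At 1: not Dia q is true, Box p is true, so not Dia q and Box p is true.
    At 1: Dia q is false, so not Dia q is true.
      At 1: Dia q requires q at some successor in {8}.
        At 8: q is false.
      So Dia q is false at 1.
    At 1: Box p requires p at every successor {8}.
      At 8: p is true.
    So Box p is true at 1.

Yes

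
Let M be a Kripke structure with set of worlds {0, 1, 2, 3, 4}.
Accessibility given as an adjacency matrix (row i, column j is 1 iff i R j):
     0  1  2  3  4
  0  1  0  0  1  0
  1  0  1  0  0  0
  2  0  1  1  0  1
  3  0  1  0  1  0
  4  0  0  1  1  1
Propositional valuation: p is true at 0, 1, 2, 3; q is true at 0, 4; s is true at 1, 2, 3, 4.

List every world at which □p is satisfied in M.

0, 1, 3

Let φ = □p. Evaluate φ at each world:
  0 (successors {0, 3}): φ is true.
  1 (successors {1}): φ is true.
  2 (successors {1, 2, 4}): φ is false.
  3 (successors {1, 3}): φ is true.
  4 (successors {2, 3, 4}): φ is false.
For instance, at 3:
  At 3: □p requires p at every successor {1, 3}.
    At 1: p is true.
    At 3: p is true.
  So □p is true at 3.
Satisfying worlds: {0, 1, 3}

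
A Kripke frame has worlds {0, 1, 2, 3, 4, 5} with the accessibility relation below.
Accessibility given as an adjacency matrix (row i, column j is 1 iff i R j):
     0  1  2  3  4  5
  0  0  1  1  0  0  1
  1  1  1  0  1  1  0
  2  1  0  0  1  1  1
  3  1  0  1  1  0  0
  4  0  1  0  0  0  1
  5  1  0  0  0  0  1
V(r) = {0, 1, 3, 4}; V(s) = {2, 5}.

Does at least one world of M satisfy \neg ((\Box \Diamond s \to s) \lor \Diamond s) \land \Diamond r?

Recall that \Box ψ holds at a world iff ψ holds at every accessible world, and \Diamond ψ holds iff ψ holds at some accessible world.
Let φ = \neg ((\Box \Diamond s \to s) \lor \Diamond s) \land \Diamond r. Evaluate φ at each world:
  0 (successors {1, 2, 5}): φ is false.
  1 (successors {0, 1, 3, 4}): φ is false.
  2 (successors {0, 3, 4, 5}): φ is false.
  3 (successors {0, 2, 3}): φ is false.
  4 (successors {1, 5}): φ is false.
  5 (successors {0, 5}): φ is false.
For instance, at 4:
  At 4: \neg ((\Box \Diamond s \to s) \lor \Diamond s) is false, \Diamond r is true, so \neg ((\Box \Diamond s \to s) \lor \Diamond s) \land \Diamond r is false.
    At 4: (\Box \Diamond s \to s) \lor \Diamond s is true, so \neg ((\Box \Diamond s \to s) \lor \Diamond s) is false.
      At 4: \Box \Diamond s \to s is true, \Diamond s is true, so (\Box \Diamond s \to s) \lor \Diamond s is true.
    At 4: \Diamond r requires r at some successor in {1, 5}.
      r holds at 1, so \Diamond r is true at 4.

No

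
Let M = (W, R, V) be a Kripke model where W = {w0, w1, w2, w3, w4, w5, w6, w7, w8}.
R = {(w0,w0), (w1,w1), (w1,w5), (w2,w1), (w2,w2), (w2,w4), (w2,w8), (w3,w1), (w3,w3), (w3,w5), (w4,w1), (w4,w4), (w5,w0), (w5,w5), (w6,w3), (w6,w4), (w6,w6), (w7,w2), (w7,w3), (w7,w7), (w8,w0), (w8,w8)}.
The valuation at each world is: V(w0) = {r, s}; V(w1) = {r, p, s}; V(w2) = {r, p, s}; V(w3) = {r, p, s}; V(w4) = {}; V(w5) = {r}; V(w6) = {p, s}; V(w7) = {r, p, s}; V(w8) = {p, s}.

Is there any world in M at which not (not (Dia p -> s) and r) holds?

Yes

Let φ = not (not (Dia p -> s) and r). Evaluate φ at each world:
  w0 (successors {w0}): φ is true.
  w1 (successors {w1, w5}): φ is true.
  w2 (successors {w1, w2, w4, w8}): φ is true.
  w3 (successors {w1, w3, w5}): φ is true.
  w4 (successors {w1, w4}): φ is true.
  w5 (successors {w0, w5}): φ is true.
  w6 (successors {w3, w4, w6}): φ is true.
  w7 (successors {w2, w3, w7}): φ is true.
  w8 (successors {w0, w8}): φ is true.
Detail at w0 (witness):
  At w0: not (Dia p -> s) and r is false, so not (not (Dia p -> s) and r) is true.
    At w0: not (Dia p -> s) is false, r is true, so not (Dia p -> s) and r is false.
      At w0: Dia p -> s is true, so not (Dia p -> s) is false.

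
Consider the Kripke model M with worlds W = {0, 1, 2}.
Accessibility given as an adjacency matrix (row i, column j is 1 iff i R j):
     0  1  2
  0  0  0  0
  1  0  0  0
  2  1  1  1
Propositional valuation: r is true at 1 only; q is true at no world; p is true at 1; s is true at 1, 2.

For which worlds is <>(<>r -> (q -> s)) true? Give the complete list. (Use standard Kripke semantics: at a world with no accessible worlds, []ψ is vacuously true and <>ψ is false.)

Let φ = <>(<>r -> (q -> s)). Evaluate φ at each world:
  0 (successors ∅): φ is false.
  1 (successors ∅): φ is false.
  2 (successors {0, 1, 2}): φ is true.
For instance, at 2:
  At 2: <>(<>r -> (q -> s)) requires <>r -> (q -> s) at some successor in {0, 1, 2}.
    <>r -> (q -> s) holds at 0, so <>(<>r -> (q -> s)) is true at 2.
      At 0: <>r is false, q -> s is true, so <>r -> (q -> s) is true.
Satisfying worlds: {2}

2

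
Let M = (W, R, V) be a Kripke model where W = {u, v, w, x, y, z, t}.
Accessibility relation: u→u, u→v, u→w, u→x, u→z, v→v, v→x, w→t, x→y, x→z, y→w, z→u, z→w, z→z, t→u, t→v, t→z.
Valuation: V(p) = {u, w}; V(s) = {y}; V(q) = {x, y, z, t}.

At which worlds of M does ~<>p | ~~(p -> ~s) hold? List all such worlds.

u, v, w, x, y, z, t

Let φ = ~<>p | ~~(p -> ~s). Evaluate φ at each world:
  u (successors {u, v, w, x, z}): φ is true.
  v (successors {v, x}): φ is true.
  w (successors {t}): φ is true.
  x (successors {y, z}): φ is true.
  y (successors {w}): φ is true.
  z (successors {u, w, z}): φ is true.
  t (successors {u, v, z}): φ is true.
For instance, at t:
  At t: ~<>p is false, ~~(p -> ~s) is true, so ~<>p | ~~(p -> ~s) is true.
    At t: <>p is true, so ~<>p is false.
      At t: <>p requires p at some successor in {u, v, z}.
        p holds at u, so <>p is true at t.
Satisfying worlds: {u, v, w, x, y, z, t}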